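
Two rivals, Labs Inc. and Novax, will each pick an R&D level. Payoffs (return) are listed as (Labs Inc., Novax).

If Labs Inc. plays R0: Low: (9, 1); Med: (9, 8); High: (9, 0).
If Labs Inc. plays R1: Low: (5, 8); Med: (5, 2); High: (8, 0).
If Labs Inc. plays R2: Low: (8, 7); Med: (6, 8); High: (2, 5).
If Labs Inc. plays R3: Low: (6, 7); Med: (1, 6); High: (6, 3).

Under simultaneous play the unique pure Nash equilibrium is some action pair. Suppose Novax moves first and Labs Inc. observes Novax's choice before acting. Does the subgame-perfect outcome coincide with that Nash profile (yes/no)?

Labs Inc. best-responds to each possible Novax move:
- Low: Labs Inc. compares 9, 5, 8, 6 and picks R0; Novax would get 1.
- Med: Labs Inc. compares 9, 5, 6, 1 and picks R0; Novax would get 8.
- High: Labs Inc. compares 9, 8, 2, 6 and picks R0; Novax would get 0.
Among 1, 8, 0, the best is 8 at Med. Subgame-perfect outcome: (R0, Med) with payoffs (9, 8).
Now find the simultaneous Nash equilibrium.
Labs Inc.'s best replies: Low→R0; Med→R0; High→R0.
Novax's best replies: R0→Med; R1→Low; R2→Med; R3→Low.
The unique mutual best reply is (R0, Med), giving (9, 8).
Sequential outcome (R0, Med) coincides with the Nash profile (R0, Med).

yes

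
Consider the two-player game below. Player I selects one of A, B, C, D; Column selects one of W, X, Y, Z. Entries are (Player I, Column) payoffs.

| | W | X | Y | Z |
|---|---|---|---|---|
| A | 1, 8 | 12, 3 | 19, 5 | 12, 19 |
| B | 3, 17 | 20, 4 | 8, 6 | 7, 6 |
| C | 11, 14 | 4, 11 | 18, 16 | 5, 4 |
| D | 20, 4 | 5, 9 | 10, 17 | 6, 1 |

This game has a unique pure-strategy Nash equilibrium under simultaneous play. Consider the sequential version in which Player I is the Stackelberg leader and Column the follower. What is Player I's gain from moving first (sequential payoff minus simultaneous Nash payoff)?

6

Backward induction with Player I moving first.
- A: BR = Z, leader payoff 12.
- B: BR = W, leader payoff 3.
- C: BR = Y, leader payoff 18.
- D: BR = Y, leader payoff 10.
Among 12, 3, 18, 10, the best is 18 at C. Subgame-perfect outcome: (C, Y) with payoffs (18, 16).
Under simultaneous play:
Player I's best replies: W→D; X→B; Y→A; Z→A.
Column's best replies: A→Z; B→W; C→Y; D→Y.
The unique mutual best reply is (A, Z), giving (12, 19).
Player I's commitment gain: 18 − 12 = 6.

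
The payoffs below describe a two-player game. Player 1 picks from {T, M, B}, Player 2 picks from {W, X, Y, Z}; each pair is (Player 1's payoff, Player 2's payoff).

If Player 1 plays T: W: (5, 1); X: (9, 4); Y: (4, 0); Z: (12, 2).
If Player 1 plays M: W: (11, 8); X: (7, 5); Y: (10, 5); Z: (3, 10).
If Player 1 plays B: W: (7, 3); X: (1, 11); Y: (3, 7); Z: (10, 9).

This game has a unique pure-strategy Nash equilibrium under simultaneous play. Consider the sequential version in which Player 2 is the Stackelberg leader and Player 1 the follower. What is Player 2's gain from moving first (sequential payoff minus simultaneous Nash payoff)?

Backward induction with Player 2 moving first.
- W: Player 1 compares 5, 11, 7 and picks M; Player 2 would get 8.
- X: Player 1 compares 9, 7, 1 and picks T; Player 2 would get 4.
- Y: Player 1 compares 4, 10, 3 and picks M; Player 2 would get 5.
- Z: Player 1 compares 12, 3, 10 and picks T; Player 2 would get 2.
Player 2's induced payoffs are 8, 4, 5, 2, so Player 2 commits to W. Subgame-perfect outcome: (M, W) with payoffs (11, 8).
For the simultaneous game, intersect best replies.
Player 1's best replies: W→M; X→T; Y→M; Z→T.
Player 2's best replies: T→X; M→Z; B→X.
Only (T, X) has each player best-responding; Nash payoffs (9, 4).
Player 2's commitment gain: 8 − 4 = 4.

4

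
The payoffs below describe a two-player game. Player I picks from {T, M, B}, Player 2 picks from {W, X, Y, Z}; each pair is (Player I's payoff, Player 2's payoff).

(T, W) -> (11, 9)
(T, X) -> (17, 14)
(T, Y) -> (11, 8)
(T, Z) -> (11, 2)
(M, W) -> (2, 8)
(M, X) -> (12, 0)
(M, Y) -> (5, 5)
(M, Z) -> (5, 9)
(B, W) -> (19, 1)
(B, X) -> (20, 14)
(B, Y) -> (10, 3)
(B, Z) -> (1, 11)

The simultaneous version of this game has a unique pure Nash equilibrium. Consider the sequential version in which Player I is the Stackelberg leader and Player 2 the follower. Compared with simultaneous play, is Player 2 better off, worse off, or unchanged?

unchanged

Backward induction with Player I moving first.
- T: BR = X, leader payoff 17.
- M: BR = Z, leader payoff 5.
- B: BR = X, leader payoff 20.
Maximizing over 17, 5, 20, Player I chooses B. Subgame-perfect outcome: (B, X) with payoffs (20, 14).
For the simultaneous game, intersect best replies.
Player I's best replies: W→B; X→B; Y→T; Z→T.
Player 2's best replies: T→X; M→Z; B→X.
Only (B, X) has each player best-responding; Nash payoffs (20, 14).
Player 2 earns 14 sequentially versus 14 at the Nash outcome: unchanged.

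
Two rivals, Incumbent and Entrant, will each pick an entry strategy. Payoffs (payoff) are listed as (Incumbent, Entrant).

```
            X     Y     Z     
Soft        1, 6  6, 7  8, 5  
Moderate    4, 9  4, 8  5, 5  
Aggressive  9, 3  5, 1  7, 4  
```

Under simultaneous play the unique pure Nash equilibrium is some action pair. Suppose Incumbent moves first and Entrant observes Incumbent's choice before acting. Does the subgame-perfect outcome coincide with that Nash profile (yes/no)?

Work backward from Entrant's decision.
- Soft: BR = Y, leader payoff 6.
- Moderate: BR = X, leader payoff 4.
- Aggressive: BR = Z, leader payoff 7.
Among 6, 4, 7, the best is 7 at Aggressive. Subgame-perfect outcome: (Aggressive, Z) with payoffs (7, 4).
Under simultaneous play:
Incumbent's best replies: X→Aggressive; Y→Soft; Z→Soft.
Entrant's best replies: Soft→Y; Moderate→X; Aggressive→Z.
Only (Soft, Y) has each player best-responding; Nash payoffs (6, 7).
Sequential outcome (Aggressive, Z) differs from the Nash profile (Soft, Y).

no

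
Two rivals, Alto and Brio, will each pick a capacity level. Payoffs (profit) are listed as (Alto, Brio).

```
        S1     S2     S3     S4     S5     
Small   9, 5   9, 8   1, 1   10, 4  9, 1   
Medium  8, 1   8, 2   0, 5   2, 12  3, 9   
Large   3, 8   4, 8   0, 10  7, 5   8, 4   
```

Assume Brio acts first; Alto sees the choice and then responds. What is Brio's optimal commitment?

S2

Work backward from Alto's decision.
- S1: BR = Small, leader payoff 5.
- S2: BR = Small, leader payoff 8.
- S3: BR = Small, leader payoff 1.
- S4: BR = Small, leader payoff 4.
- S5: BR = Small, leader payoff 1.
Maximizing over 5, 8, 1, 4, 1, Brio chooses S2. Subgame-perfect outcome: (Small, S2) with payoffs (9, 8).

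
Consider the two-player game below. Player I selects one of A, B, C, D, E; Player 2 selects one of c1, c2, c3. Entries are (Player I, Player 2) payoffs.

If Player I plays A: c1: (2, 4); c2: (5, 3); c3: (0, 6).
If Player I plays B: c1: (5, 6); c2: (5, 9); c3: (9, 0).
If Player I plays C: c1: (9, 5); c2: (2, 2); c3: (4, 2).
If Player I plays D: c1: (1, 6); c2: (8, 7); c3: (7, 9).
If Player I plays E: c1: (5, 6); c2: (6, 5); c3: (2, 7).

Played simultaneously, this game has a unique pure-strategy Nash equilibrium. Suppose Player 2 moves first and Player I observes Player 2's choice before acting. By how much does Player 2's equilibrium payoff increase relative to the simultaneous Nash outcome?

Backward induction with Player 2 moving first.
- c1: BR = C, leader payoff 5.
- c2: BR = D, leader payoff 7.
- c3: BR = B, leader payoff 0.
Player 2's induced payoffs are 5, 7, 0, so Player 2 commits to c2. Subgame-perfect outcome: (D, c2) with payoffs (8, 7).
Now find the simultaneous Nash equilibrium.
Player I's best replies: c1→C; c2→D; c3→B.
Player 2's best replies: A→c3; B→c2; C→c1; D→c3; E→c3.
Only (C, c1) has each player best-responding; Nash payoffs (9, 5).
Player 2's commitment gain: 7 − 5 = 2.

2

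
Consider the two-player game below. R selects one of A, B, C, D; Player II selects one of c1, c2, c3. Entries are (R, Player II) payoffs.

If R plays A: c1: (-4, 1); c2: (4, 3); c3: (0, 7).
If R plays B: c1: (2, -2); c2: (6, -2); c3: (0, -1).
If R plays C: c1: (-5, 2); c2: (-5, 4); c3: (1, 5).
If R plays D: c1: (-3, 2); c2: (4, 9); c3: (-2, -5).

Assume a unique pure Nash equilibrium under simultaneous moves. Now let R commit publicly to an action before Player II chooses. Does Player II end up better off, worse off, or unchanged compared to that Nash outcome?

better off

Player II best-responds to each possible R move:
- A → Player II plays c3 (best of 1, 3, 7); R gets 0.
- B → Player II plays c3 (best of -2, -2, -1); R gets 0.
- C → Player II plays c3 (best of 2, 4, 5); R gets 1.
- D → Player II plays c2 (best of 2, 9, -5); R gets 4.
Among 0, 0, 1, 4, the best is 4 at D. Subgame-perfect outcome: (D, c2) with payoffs (4, 9).
Now find the simultaneous Nash equilibrium.
R's best replies: c1→B; c2→B; c3→C.
Player II's best replies: A→c3; B→c3; C→c3; D→c2.
The unique mutual best reply is (C, c3), giving (1, 5).
Player II earns 9 sequentially versus 5 at the Nash outcome: better off.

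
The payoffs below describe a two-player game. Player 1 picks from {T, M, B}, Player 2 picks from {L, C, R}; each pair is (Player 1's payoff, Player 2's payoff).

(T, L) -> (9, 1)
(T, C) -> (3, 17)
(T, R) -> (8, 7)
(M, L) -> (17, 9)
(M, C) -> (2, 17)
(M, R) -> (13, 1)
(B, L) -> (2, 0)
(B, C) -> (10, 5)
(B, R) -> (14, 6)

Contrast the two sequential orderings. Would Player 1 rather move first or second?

second

If Player 1 leads: Player 2's best replies are T→C, M→C, B→R; Player 1's induced payoffs 3, 2, 14; outcome (B, R), payoffs (14, 6).
If Player 2 leads: Player 1's best replies are L→M, C→B, R→B; Player 2's induced payoffs 9, 5, 6; outcome (M, L), payoffs (17, 9).
Player 1 gets 14 moving first and 17 moving second, so Player 1 prefers to move second.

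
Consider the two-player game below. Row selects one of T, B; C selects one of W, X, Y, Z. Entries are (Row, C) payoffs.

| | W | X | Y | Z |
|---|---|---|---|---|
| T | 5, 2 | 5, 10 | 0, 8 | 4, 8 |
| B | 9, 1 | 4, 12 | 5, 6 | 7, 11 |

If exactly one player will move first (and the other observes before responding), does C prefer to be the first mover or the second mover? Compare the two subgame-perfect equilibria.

If Row leads: C's best replies are T→X, B→X; Row's induced payoffs 5, 4; outcome (T, X), payoffs (5, 10).
If C leads: Row's best replies are W→B, X→T, Y→B, Z→B; C's induced payoffs 1, 10, 6, 11; outcome (B, Z), payoffs (7, 11).
C gets 11 moving first and 10 moving second, so C prefers to move first.

first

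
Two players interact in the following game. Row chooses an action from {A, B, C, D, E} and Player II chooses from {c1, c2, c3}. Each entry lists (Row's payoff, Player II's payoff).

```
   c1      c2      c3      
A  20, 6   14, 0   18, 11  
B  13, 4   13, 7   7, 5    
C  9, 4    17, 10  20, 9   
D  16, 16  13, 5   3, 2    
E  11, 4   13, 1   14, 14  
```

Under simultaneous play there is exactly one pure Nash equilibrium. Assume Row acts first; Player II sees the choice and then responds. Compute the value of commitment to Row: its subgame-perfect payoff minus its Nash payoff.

1

Solve by backward induction (Row leads).
- A → Player II plays c3 (best of 6, 0, 11); Row gets 18.
- B → Player II plays c2 (best of 4, 7, 5); Row gets 13.
- C → Player II plays c2 (best of 4, 10, 9); Row gets 17.
- D → Player II plays c1 (best of 16, 5, 2); Row gets 16.
- E → Player II plays c3 (best of 4, 1, 14); Row gets 14.
Row's induced payoffs are 18, 13, 17, 16, 14, so Row commits to A. Subgame-perfect outcome: (A, c3) with payoffs (18, 11).
Under simultaneous play:
Row's best replies: c1→A; c2→C; c3→C.
Player II's best replies: A→c3; B→c2; C→c2; D→c1; E→c3.
The unique mutual best reply is (C, c2), giving (17, 10).
Row's commitment gain: 18 − 17 = 1.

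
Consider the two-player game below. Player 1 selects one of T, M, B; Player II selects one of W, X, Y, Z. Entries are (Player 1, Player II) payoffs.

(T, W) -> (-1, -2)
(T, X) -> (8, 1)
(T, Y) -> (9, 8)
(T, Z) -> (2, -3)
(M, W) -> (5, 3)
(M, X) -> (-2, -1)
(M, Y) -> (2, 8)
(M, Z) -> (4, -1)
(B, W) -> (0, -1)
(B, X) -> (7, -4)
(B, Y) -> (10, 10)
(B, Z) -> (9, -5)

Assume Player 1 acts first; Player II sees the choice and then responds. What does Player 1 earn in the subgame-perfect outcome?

Solve by backward induction (Player 1 leads).
- T: BR = Y, leader payoff 9.
- M: BR = Y, leader payoff 2.
- B: BR = Y, leader payoff 10.
Player 1's induced payoffs are 9, 2, 10, so Player 1 commits to B. Subgame-perfect outcome: (B, Y) with payoffs (10, 10).

10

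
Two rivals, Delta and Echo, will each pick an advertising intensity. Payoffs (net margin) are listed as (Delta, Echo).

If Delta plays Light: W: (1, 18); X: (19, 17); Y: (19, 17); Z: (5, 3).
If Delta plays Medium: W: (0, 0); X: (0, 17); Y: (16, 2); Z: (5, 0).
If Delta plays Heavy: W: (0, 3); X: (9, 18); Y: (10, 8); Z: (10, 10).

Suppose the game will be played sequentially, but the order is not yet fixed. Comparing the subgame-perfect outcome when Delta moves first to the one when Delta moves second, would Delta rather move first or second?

If Delta leads: Echo's best replies are Light→W, Medium→X, Heavy→X; Delta's induced payoffs 1, 0, 9; outcome (Heavy, X), payoffs (9, 18).
If Echo leads: Delta's best replies are W→Light, X→Light, Y→Light, Z→Heavy; Echo's induced payoffs 18, 17, 17, 10; outcome (Light, W), payoffs (1, 18).
Delta gets 9 moving first and 1 moving second, so Delta prefers to move first.

first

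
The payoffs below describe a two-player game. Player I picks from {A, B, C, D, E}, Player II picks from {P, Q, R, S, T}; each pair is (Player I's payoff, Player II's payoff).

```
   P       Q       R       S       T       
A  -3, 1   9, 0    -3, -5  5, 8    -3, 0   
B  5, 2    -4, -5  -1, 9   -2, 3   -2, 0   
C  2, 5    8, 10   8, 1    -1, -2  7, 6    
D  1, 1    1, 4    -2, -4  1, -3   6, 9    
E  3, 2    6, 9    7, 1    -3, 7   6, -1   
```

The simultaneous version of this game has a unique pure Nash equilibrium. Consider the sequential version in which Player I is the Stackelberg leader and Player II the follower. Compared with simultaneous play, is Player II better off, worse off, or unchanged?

better off

Work backward from Player II's decision.
- A: Player II compares 1, 0, -5, 8, 0 and picks S; Player I would get 5.
- B: Player II compares 2, -5, 9, 3, 0 and picks R; Player I would get -1.
- C: Player II compares 5, 10, 1, -2, 6 and picks Q; Player I would get 8.
- D: Player II compares 1, 4, -4, -3, 9 and picks T; Player I would get 6.
- E: Player II compares 2, 9, 1, 7, -1 and picks Q; Player I would get 6.
Maximizing over 5, -1, 8, 6, 6, Player I chooses C. Subgame-perfect outcome: (C, Q) with payoffs (8, 10).
Now find the simultaneous Nash equilibrium.
Player I's best replies: P→B; Q→A; R→C; S→A; T→C.
Player II's best replies: A→S; B→R; C→Q; D→T; E→Q.
The unique mutual best reply is (A, S), giving (5, 8).
Player II earns 10 sequentially versus 8 at the Nash outcome: better off.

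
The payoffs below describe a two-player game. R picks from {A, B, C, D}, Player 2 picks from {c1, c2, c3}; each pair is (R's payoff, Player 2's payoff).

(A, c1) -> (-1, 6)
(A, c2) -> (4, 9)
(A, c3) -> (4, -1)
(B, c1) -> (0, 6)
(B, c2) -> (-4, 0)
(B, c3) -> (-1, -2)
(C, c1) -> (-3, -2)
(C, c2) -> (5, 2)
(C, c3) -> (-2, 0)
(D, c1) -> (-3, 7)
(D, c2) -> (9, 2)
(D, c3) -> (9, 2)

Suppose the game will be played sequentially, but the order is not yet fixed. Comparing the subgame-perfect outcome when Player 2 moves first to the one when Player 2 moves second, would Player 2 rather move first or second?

If R leads: Player 2's best replies are A→c2, B→c1, C→c2, D→c1; R's induced payoffs 4, 0, 5, -3; outcome (C, c2), payoffs (5, 2).
If Player 2 leads: R's best replies are c1→B, c2→D, c3→D; Player 2's induced payoffs 6, 2, 2; outcome (B, c1), payoffs (0, 6).
Player 2 gets 6 moving first and 2 moving second, so Player 2 prefers to move first.

first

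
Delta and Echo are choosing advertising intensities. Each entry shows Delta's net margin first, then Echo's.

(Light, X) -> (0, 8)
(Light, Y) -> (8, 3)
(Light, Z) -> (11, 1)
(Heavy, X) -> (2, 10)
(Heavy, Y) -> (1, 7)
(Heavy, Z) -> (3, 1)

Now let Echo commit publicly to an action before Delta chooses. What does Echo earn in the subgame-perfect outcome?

Solve by backward induction (Echo leads).
- X: Delta compares 0, 2 and picks Heavy; Echo would get 10.
- Y: Delta compares 8, 1 and picks Light; Echo would get 3.
- Z: Delta compares 11, 3 and picks Light; Echo would get 1.
Echo's induced payoffs are 10, 3, 1, so Echo commits to X. Subgame-perfect outcome: (Heavy, X) with payoffs (2, 10).

10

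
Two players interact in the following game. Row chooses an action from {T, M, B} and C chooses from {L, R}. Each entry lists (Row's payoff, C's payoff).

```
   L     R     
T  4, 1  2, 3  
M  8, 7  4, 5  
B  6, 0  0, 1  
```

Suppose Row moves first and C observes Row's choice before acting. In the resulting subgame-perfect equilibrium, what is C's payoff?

C best-responds to each possible Row move:
- T: BR = R, leader payoff 2.
- M: BR = L, leader payoff 8.
- B: BR = R, leader payoff 0.
Among 2, 8, 0, the best is 8 at M. Subgame-perfect outcome: (M, L) with payoffs (8, 7).

7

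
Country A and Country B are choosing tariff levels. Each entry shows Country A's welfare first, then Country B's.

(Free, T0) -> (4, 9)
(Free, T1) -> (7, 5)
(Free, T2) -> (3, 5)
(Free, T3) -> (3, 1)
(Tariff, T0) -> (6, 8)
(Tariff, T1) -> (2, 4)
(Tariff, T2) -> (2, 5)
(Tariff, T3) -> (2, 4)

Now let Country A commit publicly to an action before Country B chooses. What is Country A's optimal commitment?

Tariff

Country B best-responds to each possible Country A move:
- Free → Country B plays T0 (best of 9, 5, 5, 1); Country A gets 4.
- Tariff → Country B plays T0 (best of 8, 4, 5, 4); Country A gets 6.
Country A's induced payoffs are 4, 6, so Country A commits to Tariff. Subgame-perfect outcome: (Tariff, T0) with payoffs (6, 8).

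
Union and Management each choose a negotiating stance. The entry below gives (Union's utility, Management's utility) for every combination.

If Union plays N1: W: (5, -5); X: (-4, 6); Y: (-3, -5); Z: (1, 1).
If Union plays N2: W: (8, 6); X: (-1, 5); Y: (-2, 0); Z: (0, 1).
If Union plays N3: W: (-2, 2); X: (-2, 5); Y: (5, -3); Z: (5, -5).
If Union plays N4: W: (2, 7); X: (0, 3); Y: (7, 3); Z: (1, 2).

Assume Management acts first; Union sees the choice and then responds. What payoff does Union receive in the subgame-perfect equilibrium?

8

Work backward from Union's decision.
- W → Union plays N2 (best of 5, 8, -2, 2); Management gets 6.
- X → Union plays N4 (best of -4, -1, -2, 0); Management gets 3.
- Y → Union plays N4 (best of -3, -2, 5, 7); Management gets 3.
- Z → Union plays N3 (best of 1, 0, 5, 1); Management gets -5.
Maximizing over 6, 3, 3, -5, Management chooses W. Subgame-perfect outcome: (N2, W) with payoffs (8, 6).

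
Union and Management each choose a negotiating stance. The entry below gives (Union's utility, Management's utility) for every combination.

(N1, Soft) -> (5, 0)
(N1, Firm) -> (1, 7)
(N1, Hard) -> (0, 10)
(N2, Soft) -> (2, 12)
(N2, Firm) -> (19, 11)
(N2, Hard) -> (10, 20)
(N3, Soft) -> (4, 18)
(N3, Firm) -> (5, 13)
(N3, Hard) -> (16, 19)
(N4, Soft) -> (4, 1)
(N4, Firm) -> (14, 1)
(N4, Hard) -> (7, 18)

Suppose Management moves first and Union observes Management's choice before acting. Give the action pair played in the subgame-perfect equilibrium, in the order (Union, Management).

Work backward from Union's decision.
- Soft: Union compares 5, 2, 4, 4 and picks N1; Management would get 0.
- Firm: Union compares 1, 19, 5, 14 and picks N2; Management would get 11.
- Hard: Union compares 0, 10, 16, 7 and picks N3; Management would get 19.
Among 0, 11, 19, the best is 19 at Hard. Subgame-perfect outcome: (N3, Hard) with payoffs (16, 19).

(N3, Hard)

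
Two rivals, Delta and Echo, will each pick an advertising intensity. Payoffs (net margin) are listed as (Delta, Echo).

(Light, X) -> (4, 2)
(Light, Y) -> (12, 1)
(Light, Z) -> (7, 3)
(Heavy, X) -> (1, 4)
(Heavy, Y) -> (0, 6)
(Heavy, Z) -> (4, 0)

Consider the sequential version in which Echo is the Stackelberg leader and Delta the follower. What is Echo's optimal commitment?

Work backward from Delta's decision.
- X: Delta compares 4, 1 and picks Light; Echo would get 2.
- Y: Delta compares 12, 0 and picks Light; Echo would get 1.
- Z: Delta compares 7, 4 and picks Light; Echo would get 3.
Echo's induced payoffs are 2, 1, 3, so Echo commits to Z. Subgame-perfect outcome: (Light, Z) with payoffs (7, 3).

Z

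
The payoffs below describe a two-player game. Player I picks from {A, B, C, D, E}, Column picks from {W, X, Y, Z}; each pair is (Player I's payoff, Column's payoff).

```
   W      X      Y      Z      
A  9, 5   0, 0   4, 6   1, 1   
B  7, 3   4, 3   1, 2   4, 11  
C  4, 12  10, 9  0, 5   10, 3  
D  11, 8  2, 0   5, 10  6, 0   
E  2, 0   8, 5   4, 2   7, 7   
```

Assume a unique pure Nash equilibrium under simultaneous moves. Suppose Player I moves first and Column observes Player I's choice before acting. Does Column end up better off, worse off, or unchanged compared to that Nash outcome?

worse off

Column best-responds to each possible Player I move:
- A → Column plays Y (best of 5, 0, 6, 1); Player I gets 4.
- B → Column plays Z (best of 3, 3, 2, 11); Player I gets 4.
- C → Column plays W (best of 12, 9, 5, 3); Player I gets 4.
- D → Column plays Y (best of 8, 0, 10, 0); Player I gets 5.
- E → Column plays Z (best of 0, 5, 2, 7); Player I gets 7.
Among 4, 4, 4, 5, 7, the best is 7 at E. Subgame-perfect outcome: (E, Z) with payoffs (7, 7).
For the simultaneous game, intersect best replies.
Player I's best replies: W→D; X→C; Y→D; Z→C.
Column's best replies: A→Y; B→Z; C→W; D→Y; E→Z.
The unique mutual best reply is (D, Y), giving (5, 10).
Column earns 7 sequentially versus 10 at the Nash outcome: worse off.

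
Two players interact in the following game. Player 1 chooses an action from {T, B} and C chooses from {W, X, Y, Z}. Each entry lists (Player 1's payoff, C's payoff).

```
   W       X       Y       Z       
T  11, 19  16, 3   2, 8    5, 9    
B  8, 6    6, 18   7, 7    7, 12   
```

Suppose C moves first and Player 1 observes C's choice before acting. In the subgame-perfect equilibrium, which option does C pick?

Solve by backward induction (C leads).
- W: BR = T, leader payoff 19.
- X: BR = T, leader payoff 3.
- Y: BR = B, leader payoff 7.
- Z: BR = B, leader payoff 12.
C's induced payoffs are 19, 3, 7, 12, so C commits to W. Subgame-perfect outcome: (T, W) with payoffs (11, 19).

W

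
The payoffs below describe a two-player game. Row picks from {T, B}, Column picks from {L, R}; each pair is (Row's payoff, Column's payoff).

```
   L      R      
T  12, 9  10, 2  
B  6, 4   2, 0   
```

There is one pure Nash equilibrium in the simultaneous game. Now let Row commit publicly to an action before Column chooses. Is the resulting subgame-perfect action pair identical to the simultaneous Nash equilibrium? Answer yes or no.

yes

Work backward from Column's decision.
- T: Column compares 9, 2 and picks L; Row would get 12.
- B: Column compares 4, 0 and picks L; Row would get 6.
Row's induced payoffs are 12, 6, so Row commits to T. Subgame-perfect outcome: (T, L) with payoffs (12, 9).
Now find the simultaneous Nash equilibrium.
Row's best replies: L→T; R→T.
Column's best replies: T→L; B→L.
The unique mutual best reply is (T, L), giving (12, 9).
Sequential outcome (T, L) coincides with the Nash profile (T, L).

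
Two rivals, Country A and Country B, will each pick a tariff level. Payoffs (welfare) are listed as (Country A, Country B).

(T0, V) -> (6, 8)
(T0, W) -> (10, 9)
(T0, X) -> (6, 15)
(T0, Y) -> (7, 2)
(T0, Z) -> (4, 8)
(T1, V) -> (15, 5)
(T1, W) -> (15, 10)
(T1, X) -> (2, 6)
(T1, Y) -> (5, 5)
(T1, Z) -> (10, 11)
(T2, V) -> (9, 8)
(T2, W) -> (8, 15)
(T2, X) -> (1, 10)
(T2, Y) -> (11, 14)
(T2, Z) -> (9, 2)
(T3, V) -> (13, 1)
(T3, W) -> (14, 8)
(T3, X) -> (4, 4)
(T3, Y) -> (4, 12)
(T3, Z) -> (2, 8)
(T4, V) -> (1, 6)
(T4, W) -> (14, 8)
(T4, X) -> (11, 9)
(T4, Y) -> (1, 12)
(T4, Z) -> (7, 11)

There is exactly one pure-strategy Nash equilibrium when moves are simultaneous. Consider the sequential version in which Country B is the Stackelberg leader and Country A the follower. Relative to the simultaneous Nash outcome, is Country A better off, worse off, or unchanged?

better off

Solve by backward induction (Country B leads).
- V: BR = T1, leader payoff 5.
- W: BR = T1, leader payoff 10.
- X: BR = T4, leader payoff 9.
- Y: BR = T2, leader payoff 14.
- Z: BR = T1, leader payoff 11.
Country B's induced payoffs are 5, 10, 9, 14, 11, so Country B commits to Y. Subgame-perfect outcome: (T2, Y) with payoffs (11, 14).
For the simultaneous game, intersect best replies.
Country A's best replies: V→T1; W→T1; X→T4; Y→T2; Z→T1.
Country B's best replies: T0→X; T1→Z; T2→W; T3→Y; T4→Y.
The unique mutual best reply is (T1, Z), giving (10, 11).
Country A earns 11 sequentially versus 10 at the Nash outcome: better off.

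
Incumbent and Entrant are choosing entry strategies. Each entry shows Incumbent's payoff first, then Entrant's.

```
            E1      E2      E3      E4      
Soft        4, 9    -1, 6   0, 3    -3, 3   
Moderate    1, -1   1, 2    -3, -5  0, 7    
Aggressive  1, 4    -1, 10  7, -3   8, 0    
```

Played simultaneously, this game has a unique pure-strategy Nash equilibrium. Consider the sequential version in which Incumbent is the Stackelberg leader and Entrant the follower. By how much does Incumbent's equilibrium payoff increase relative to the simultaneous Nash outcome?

Backward induction with Incumbent moving first.
- Soft → Entrant plays E1 (best of 9, 6, 3, 3); Incumbent gets 4.
- Moderate → Entrant plays E4 (best of -1, 2, -5, 7); Incumbent gets 0.
- Aggressive → Entrant plays E2 (best of 4, 10, -3, 0); Incumbent gets -1.
Among 4, 0, -1, the best is 4 at Soft. Subgame-perfect outcome: (Soft, E1) with payoffs (4, 9).
Under simultaneous play:
Incumbent's best replies: E1→Soft; E2→Moderate; E3→Aggressive; E4→Aggressive.
Entrant's best replies: Soft→E1; Moderate→E4; Aggressive→E2.
The unique mutual best reply is (Soft, E1), giving (4, 9).
Incumbent's commitment gain: 4 − 4 = 0.

0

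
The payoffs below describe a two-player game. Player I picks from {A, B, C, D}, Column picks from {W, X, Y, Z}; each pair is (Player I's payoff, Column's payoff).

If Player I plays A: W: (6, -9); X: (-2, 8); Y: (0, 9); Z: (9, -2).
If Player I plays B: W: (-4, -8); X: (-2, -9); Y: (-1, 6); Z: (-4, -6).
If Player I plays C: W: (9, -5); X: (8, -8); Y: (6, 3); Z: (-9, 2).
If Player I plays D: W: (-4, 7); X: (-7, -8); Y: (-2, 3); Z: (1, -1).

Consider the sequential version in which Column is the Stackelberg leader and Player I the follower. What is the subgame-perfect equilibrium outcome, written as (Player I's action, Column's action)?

Backward induction with Column moving first.
- W: BR = C, leader payoff -5.
- X: BR = C, leader payoff -8.
- Y: BR = C, leader payoff 3.
- Z: BR = A, leader payoff -2.
Maximizing over -5, -8, 3, -2, Column chooses Y. Subgame-perfect outcome: (C, Y) with payoffs (6, 3).

(C, Y)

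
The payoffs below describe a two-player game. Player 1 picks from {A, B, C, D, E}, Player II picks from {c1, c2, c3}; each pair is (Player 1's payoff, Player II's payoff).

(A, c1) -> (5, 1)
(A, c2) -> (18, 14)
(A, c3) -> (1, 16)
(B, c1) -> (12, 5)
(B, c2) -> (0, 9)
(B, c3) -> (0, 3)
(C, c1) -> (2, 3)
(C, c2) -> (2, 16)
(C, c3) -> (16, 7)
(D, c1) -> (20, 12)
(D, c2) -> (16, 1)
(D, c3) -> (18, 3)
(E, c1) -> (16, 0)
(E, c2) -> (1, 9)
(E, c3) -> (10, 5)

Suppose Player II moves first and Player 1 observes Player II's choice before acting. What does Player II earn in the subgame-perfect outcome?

14

Solve by backward induction (Player II leads).
- c1: Player 1 compares 5, 12, 2, 20, 16 and picks D; Player II would get 12.
- c2: Player 1 compares 18, 0, 2, 16, 1 and picks A; Player II would get 14.
- c3: Player 1 compares 1, 0, 16, 18, 10 and picks D; Player II would get 3.
Among 12, 14, 3, the best is 14 at c2. Subgame-perfect outcome: (A, c2) with payoffs (18, 14).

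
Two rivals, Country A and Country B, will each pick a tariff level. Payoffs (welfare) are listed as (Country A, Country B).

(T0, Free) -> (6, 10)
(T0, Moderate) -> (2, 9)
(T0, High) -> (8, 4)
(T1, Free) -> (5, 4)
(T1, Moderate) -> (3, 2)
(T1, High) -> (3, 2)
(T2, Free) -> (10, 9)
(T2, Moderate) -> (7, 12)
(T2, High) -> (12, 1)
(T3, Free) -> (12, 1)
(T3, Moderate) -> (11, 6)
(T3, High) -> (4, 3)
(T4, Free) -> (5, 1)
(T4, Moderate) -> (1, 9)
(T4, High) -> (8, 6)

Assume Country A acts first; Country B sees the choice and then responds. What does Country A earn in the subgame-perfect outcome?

11

Work backward from Country B's decision.
- T0 → Country B plays Free (best of 10, 9, 4); Country A gets 6.
- T1 → Country B plays Free (best of 4, 2, 2); Country A gets 5.
- T2 → Country B plays Moderate (best of 9, 12, 1); Country A gets 7.
- T3 → Country B plays Moderate (best of 1, 6, 3); Country A gets 11.
- T4 → Country B plays Moderate (best of 1, 9, 6); Country A gets 1.
Among 6, 5, 7, 11, 1, the best is 11 at T3. Subgame-perfect outcome: (T3, Moderate) with payoffs (11, 6).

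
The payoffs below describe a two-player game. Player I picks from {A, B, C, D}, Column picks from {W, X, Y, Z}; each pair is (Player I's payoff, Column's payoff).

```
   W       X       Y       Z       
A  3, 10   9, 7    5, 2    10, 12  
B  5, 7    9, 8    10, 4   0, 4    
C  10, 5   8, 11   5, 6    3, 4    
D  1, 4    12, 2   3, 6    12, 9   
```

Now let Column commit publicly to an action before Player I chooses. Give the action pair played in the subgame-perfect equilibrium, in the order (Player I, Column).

(D, Z)

Player I best-responds to each possible Column move:
- W: Player I compares 3, 5, 10, 1 and picks C; Column would get 5.
- X: Player I compares 9, 9, 8, 12 and picks D; Column would get 2.
- Y: Player I compares 5, 10, 5, 3 and picks B; Column would get 4.
- Z: Player I compares 10, 0, 3, 12 and picks D; Column would get 9.
Maximizing over 5, 2, 4, 9, Column chooses Z. Subgame-perfect outcome: (D, Z) with payoffs (12, 9).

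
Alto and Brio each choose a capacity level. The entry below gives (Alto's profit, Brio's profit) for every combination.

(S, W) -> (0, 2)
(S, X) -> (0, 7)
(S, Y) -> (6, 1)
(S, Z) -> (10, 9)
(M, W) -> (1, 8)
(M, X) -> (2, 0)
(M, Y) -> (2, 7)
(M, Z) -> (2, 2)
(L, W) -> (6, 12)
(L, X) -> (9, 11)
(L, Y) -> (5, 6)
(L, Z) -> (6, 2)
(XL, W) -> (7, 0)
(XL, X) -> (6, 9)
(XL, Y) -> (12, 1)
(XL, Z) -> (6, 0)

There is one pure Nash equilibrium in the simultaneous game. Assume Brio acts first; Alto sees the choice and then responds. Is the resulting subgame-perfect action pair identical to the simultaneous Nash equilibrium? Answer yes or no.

no

Alto best-responds to each possible Brio move:
- W: Alto compares 0, 1, 6, 7 and picks XL; Brio would get 0.
- X: Alto compares 0, 2, 9, 6 and picks L; Brio would get 11.
- Y: Alto compares 6, 2, 5, 12 and picks XL; Brio would get 1.
- Z: Alto compares 10, 2, 6, 6 and picks S; Brio would get 9.
Brio's induced payoffs are 0, 11, 1, 9, so Brio commits to X. Subgame-perfect outcome: (L, X) with payoffs (9, 11).
For the simultaneous game, intersect best replies.
Alto's best replies: W→XL; X→L; Y→XL; Z→S.
Brio's best replies: S→Z; M→W; L→W; XL→X.
The unique mutual best reply is (S, Z), giving (10, 9).
Sequential outcome (L, X) differs from the Nash profile (S, Z).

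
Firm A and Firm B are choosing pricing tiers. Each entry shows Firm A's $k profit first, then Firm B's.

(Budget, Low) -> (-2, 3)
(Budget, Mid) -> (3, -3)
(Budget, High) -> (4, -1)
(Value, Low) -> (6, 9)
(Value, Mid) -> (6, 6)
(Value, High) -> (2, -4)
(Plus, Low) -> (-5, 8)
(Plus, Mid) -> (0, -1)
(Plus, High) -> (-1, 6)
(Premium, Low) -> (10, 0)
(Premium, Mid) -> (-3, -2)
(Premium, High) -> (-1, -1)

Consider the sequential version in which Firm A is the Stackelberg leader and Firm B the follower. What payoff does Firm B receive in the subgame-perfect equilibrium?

0

Solve by backward induction (Firm A leads).
- Budget: BR = Low, leader payoff -2.
- Value: BR = Low, leader payoff 6.
- Plus: BR = Low, leader payoff -5.
- Premium: BR = Low, leader payoff 10.
Firm A's induced payoffs are -2, 6, -5, 10, so Firm A commits to Premium. Subgame-perfect outcome: (Premium, Low) with payoffs (10, 0).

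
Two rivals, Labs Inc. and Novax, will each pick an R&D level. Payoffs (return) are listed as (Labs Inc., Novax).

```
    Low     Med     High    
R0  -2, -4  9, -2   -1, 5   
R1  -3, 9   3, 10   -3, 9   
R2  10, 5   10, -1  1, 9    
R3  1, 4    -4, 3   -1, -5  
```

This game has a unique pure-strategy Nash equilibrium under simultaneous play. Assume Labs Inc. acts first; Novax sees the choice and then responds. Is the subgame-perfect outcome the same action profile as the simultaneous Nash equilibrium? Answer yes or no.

no

Novax best-responds to each possible Labs Inc. move:
- R0 → Novax plays High (best of -4, -2, 5); Labs Inc. gets -1.
- R1 → Novax plays Med (best of 9, 10, 9); Labs Inc. gets 3.
- R2 → Novax plays High (best of 5, -1, 9); Labs Inc. gets 1.
- R3 → Novax plays Low (best of 4, 3, -5); Labs Inc. gets 1.
Maximizing over -1, 3, 1, 1, Labs Inc. chooses R1. Subgame-perfect outcome: (R1, Med) with payoffs (3, 10).
For the simultaneous game, intersect best replies.
Labs Inc.'s best replies: Low→R2; Med→R2; High→R2.
Novax's best replies: R0→High; R1→Med; R2→High; R3→Low.
The unique mutual best reply is (R2, High), giving (1, 9).
Sequential outcome (R1, Med) differs from the Nash profile (R2, High).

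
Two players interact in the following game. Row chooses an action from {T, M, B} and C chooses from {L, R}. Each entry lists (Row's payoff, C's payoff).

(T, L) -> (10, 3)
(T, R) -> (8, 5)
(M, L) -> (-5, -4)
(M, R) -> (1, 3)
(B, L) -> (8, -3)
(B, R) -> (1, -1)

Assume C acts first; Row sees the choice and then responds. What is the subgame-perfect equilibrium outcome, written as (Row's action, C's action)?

(T, R)

Row best-responds to each possible C move:
- L → Row plays T (best of 10, -5, 8); C gets 3.
- R → Row plays T (best of 8, 1, 1); C gets 5.
C's induced payoffs are 3, 5, so C commits to R. Subgame-perfect outcome: (T, R) with payoffs (8, 5).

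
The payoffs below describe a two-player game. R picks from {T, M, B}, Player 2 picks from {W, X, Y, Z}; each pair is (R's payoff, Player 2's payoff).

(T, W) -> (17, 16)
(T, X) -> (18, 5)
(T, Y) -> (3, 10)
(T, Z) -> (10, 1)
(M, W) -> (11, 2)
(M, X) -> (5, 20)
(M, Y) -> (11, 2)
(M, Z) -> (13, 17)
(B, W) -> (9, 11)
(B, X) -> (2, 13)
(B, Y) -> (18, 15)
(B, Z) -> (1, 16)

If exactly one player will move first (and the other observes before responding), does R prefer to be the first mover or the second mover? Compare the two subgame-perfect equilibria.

first

If R leads: Player 2's best replies are T→W, M→X, B→Z; R's induced payoffs 17, 5, 1; outcome (T, W), payoffs (17, 16).
If Player 2 leads: R's best replies are W→T, X→T, Y→B, Z→M; Player 2's induced payoffs 16, 5, 15, 17; outcome (M, Z), payoffs (13, 17).
R gets 17 moving first and 13 moving second, so R prefers to move first.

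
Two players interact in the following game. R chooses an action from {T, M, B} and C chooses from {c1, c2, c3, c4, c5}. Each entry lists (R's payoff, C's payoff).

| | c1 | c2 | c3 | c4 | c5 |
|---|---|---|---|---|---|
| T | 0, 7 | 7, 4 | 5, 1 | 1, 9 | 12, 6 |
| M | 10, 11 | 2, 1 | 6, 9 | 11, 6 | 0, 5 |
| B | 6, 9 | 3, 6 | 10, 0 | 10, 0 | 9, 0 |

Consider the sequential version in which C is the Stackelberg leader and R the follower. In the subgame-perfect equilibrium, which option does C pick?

Work backward from R's decision.
- c1: BR = M, leader payoff 11.
- c2: BR = T, leader payoff 4.
- c3: BR = B, leader payoff 0.
- c4: BR = M, leader payoff 6.
- c5: BR = T, leader payoff 6.
C's induced payoffs are 11, 4, 0, 6, 6, so C commits to c1. Subgame-perfect outcome: (M, c1) with payoffs (10, 11).

c1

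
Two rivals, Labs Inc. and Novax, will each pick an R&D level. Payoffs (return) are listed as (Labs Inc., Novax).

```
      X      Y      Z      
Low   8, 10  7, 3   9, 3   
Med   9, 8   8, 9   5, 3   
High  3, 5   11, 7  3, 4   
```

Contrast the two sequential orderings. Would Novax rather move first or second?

first

If Labs Inc. leads: Novax's best replies are Low→X, Med→Y, High→Y; Labs Inc.'s induced payoffs 8, 8, 11; outcome (High, Y), payoffs (11, 7).
If Novax leads: Labs Inc.'s best replies are X→Med, Y→High, Z→Low; Novax's induced payoffs 8, 7, 3; outcome (Med, X), payoffs (9, 8).
Novax gets 8 moving first and 7 moving second, so Novax prefers to move first.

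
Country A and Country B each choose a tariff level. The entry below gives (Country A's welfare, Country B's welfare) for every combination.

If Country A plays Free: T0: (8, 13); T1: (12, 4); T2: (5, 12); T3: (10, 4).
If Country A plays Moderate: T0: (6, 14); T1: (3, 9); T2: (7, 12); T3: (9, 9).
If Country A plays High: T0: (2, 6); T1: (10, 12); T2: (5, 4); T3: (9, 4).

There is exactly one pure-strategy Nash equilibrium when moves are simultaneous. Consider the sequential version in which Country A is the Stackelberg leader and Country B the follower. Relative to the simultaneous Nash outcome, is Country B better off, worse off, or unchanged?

Backward induction with Country A moving first.
- Free: Country B compares 13, 4, 12, 4 and picks T0; Country A would get 8.
- Moderate: Country B compares 14, 9, 12, 9 and picks T0; Country A would get 6.
- High: Country B compares 6, 12, 4, 4 and picks T1; Country A would get 10.
Among 8, 6, 10, the best is 10 at High. Subgame-perfect outcome: (High, T1) with payoffs (10, 12).
Now find the simultaneous Nash equilibrium.
Country A's best replies: T0→Free; T1→Free; T2→Moderate; T3→Free.
Country B's best replies: Free→T0; Moderate→T0; High→T1.
Only (Free, T0) has each player best-responding; Nash payoffs (8, 13).
Country B earns 12 sequentially versus 13 at the Nash outcome: worse off.

worse off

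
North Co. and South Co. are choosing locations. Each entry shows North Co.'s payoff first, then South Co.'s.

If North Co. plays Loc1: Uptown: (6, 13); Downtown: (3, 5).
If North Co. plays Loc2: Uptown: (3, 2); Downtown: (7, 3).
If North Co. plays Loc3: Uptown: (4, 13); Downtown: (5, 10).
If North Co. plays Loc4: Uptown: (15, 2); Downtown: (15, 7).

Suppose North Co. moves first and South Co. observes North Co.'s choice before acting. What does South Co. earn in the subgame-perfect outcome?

Solve by backward induction (North Co. leads).
- Loc1: South Co. compares 13, 5 and picks Uptown; North Co. would get 6.
- Loc2: South Co. compares 2, 3 and picks Downtown; North Co. would get 7.
- Loc3: South Co. compares 13, 10 and picks Uptown; North Co. would get 4.
- Loc4: South Co. compares 2, 7 and picks Downtown; North Co. would get 15.
North Co.'s induced payoffs are 6, 7, 4, 15, so North Co. commits to Loc4. Subgame-perfect outcome: (Loc4, Downtown) with payoffs (15, 7).

7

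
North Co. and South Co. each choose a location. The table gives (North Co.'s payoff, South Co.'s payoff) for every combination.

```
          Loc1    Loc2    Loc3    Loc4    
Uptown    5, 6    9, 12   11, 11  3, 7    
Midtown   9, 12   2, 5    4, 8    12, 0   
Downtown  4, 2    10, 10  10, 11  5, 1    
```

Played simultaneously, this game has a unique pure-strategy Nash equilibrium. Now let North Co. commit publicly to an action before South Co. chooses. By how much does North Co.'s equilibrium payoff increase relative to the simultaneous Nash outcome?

Solve by backward induction (North Co. leads).
- Uptown: BR = Loc2, leader payoff 9.
- Midtown: BR = Loc1, leader payoff 9.
- Downtown: BR = Loc3, leader payoff 10.
North Co.'s induced payoffs are 9, 9, 10, so North Co. commits to Downtown. Subgame-perfect outcome: (Downtown, Loc3) with payoffs (10, 11).
Now find the simultaneous Nash equilibrium.
North Co.'s best replies: Loc1→Midtown; Loc2→Downtown; Loc3→Uptown; Loc4→Midtown.
South Co.'s best replies: Uptown→Loc2; Midtown→Loc1; Downtown→Loc3.
The unique mutual best reply is (Midtown, Loc1), giving (9, 12).
North Co.'s commitment gain: 10 − 9 = 1.

1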